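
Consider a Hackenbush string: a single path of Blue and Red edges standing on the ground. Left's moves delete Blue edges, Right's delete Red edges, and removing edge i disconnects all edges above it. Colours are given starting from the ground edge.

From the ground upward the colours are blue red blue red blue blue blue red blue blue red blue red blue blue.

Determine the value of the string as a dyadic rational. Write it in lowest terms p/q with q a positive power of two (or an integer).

b: Left { 0 }, Right { (no moves) } = simplest 1
br: Left { 0 }, Right { 1 } = simplest 1/2
brb: Left { 0,1/2 }, Right { 1 } = simplest 3/4
brbr: Left { 0,1/2 }, Right { 3/4,1 } = simplest 5/8
brbrb: Left { 0,1/2,5/8 }, Right { 3/4,1 } = simplest 11/16
brbrbb: Left { 0,1/2,5/8,11/16 }, Right { 3/4,1 } = simplest 23/32
brbrbbb: Left { 0,1/2,5/8,11/16,23/32 }, Right { 3/4,1 } = simplest 47/64
brbrbbbr: Left { 0,1/2,5/8,11/16,23/32 }, Right { 47/64,3/4,1 } = simplest 93/128
brbrbbbrb: Left { 0,1/2,5/8,11/16,23/32,93/128 }, Right { 47/64,3/4,1 } = simplest 187/256
brbrbbbrbb: Left { 0,1/2,5/8,11/16,23/32,93/128,187/256 }, Right { 47/64,3/4,1 } = simplest 375/512
brbrbbbrbbr: Left { 0,1/2,5/8,11/16,23/32,93/128,187/256 }, Right { 375/512,47/64,3/4,1 } = simplest 749/1024
brbrbbbrbbrb: Left { 0,1/2,5/8,11/16,23/32,93/128,187/256,749/1024 }, Right { 375/512,47/64,3/4,1 } = simplest 1499/2048
brbrbbbrbbrbr: Left { 0,1/2,5/8,11/16,23/32,93/128,187/256,749/1024 }, Right { 1499/2048,375/512,47/64,3/4,1 } = simplest 2997/4096
brbrbbbrbbrbrb: Left { 0,1/2,5/8,11/16,23/32,93/128,187/256,749/1024,2997/4096 }, Right { 1499/2048,375/512,47/64,3/4,1 } = simplest 5995/8192
brbrbbbrbbrbrbb: Left { 0,1/2,5/8,11/16,23/32,93/128,187/256,749/1024,2997/4096,5995/8192 }, Right { 1499/2048,375/512,47/64,3/4,1 } = simplest 11991/16384

11991/16384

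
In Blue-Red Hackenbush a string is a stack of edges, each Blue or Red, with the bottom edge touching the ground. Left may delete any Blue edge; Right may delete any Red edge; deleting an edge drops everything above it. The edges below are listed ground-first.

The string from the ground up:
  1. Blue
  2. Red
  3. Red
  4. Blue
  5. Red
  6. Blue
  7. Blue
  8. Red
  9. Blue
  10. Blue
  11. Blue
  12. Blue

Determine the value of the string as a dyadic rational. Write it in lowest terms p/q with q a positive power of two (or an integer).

735/2048

1 of 12 · B · max L 0 · min R +∞ => 1
2 of 12 · BR · max L 0 · min R 1 => 1/2
3 of 12 · BRR · max L 0 · min R 1/2 => 1/4
4 of 12 · BRRB · max L 1/4 · min R 1/2 => 3/8
5 of 12 · BRRBR · max L 1/4 · min R 3/8 => 5/16
6 of 12 · BRRBRB · max L 5/16 · min R 3/8 => 11/32
7 of 12 · BRRBRBB · max L 11/32 · min R 3/8 => 23/64
8 of 12 · BRRBRBBR · max L 11/32 · min R 23/64 => 45/128
9 of 12 · BRRBRBBRB · max L 45/128 · min R 23/64 => 91/256
10 of 12 · BRRBRBBRBB · max L 91/256 · min R 23/64 => 183/512
11 of 12 · BRRBRBBRBBB · max L 183/512 · min R 23/64 => 367/1024
12 of 12 · BRRBRBBRBBBB · max L 367/1024 · min R 23/64 => 735/2048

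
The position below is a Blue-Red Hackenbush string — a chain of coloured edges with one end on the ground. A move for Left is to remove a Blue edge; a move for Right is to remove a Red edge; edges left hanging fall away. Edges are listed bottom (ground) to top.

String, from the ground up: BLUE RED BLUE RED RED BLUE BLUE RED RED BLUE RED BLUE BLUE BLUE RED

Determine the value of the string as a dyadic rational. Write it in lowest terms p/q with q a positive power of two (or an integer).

step 1: add BLUE to get B; options L={ 0 } R={  } => 1
step 2: add RED to get BR; options L={ 0 } R={ 1 } => 1/2
step 3: add BLUE to get BRB; options L={ 0; 1/2 } R={ 1 } => 3/4
step 4: add RED to get BRBR; options L={ 0; 1/2 } R={ 3/4; 1 } => 5/8
step 5: add RED to get BRBRR; options L={ 0; 1/2 } R={ 5/8; 3/4; 1 } => 9/16
step 6: add BLUE to get BRBRRB; options L={ 0; 1/2; 9/16 } R={ 5/8; 3/4; 1 } => 19/32
step 7: add BLUE to get BRBRRBB; options L={ 0; 1/2; 9/16; 19/32 } R={ 5/8; 3/4; 1 } => 39/64
step 8: add RED to get BRBRRBBR; options L={ 0; 1/2; 9/16; 19/32 } R={ 39/64; 5/8; 3/4; 1 } => 77/128
step 9: add RED to get BRBRRBBRR; options L={ 0; 1/2; 9/16; 19/32 } R={ 77/128; 39/64; 5/8; 3/4; 1 } => 153/256
step 10: add BLUE to get BRBRRBBRRB; options L={ 0; 1/2; 9/16; 19/32; 153/256 } R={ 77/128; 39/64; 5/8; 3/4; 1 } => 307/512
step 11: add RED to get BRBRRBBRRBR; options L={ 0; 1/2; 9/16; 19/32; 153/256 } R={ 307/512; 77/128; 39/64; 5/8; 3/4; 1 } => 613/1024
step 12: add BLUE to get BRBRRBBRRBRB; options L={ 0; 1/2; 9/16; 19/32; 153/256; 613/1024 } R={ 307/512; 77/128; 39/64; 5/8; 3/4; 1 } => 1227/2048
step 13: add BLUE to get BRBRRBBRRBRBB; options L={ 0; 1/2; 9/16; 19/32; 153/256; 613/1024; 1227/2048 } R={ 307/512; 77/128; 39/64; 5/8; 3/4; 1 } => 2455/4096
step 14: add BLUE to get BRBRRBBRRBRBBB; options L={ 0; 1/2; 9/16; 19/32; 153/256; 613/1024; 1227/2048; 2455/4096 } R={ 307/512; 77/128; 39/64; 5/8; 3/4; 1 } => 4911/8192
step 15: add RED to get BRBRRBBRRBRBBBR; options L={ 0; 1/2; 9/16; 19/32; 153/256; 613/1024; 1227/2048; 2455/4096 } R={ 4911/8192; 307/512; 77/128; 39/64; 5/8; 3/4; 1 } => 9821/16384

9821/16384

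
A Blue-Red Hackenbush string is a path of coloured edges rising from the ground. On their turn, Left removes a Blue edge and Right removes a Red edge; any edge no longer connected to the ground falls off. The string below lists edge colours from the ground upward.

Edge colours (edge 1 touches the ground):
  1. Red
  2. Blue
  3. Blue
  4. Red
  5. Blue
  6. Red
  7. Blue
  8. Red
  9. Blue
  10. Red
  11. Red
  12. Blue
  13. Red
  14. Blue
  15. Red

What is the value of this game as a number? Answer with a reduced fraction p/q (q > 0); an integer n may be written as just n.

-5483/16384

Build val(s[:k]) for k = 1..15, string s = Red Blue Blue Red Blue Red Blue Red Blue Red Red Blue Red Blue Red.
edge 1 of 15 (Red): {  | 0 } → -1
edge 2 of 15 (Blue): { -1 | 0 } → -1/2
edge 3 of 15 (Blue): { -1,-1/2 | 0 } → -1/4
edge 4 of 15 (Red): { -1,-1/2 | -1/4,0 } → -3/8
edge 5 of 15 (Blue): { -1,-1/2,-3/8 | -1/4,0 } → -5/16
edge 6 of 15 (Red): { -1,-1/2,-3/8 | -5/16,-1/4,0 } → -11/32
edge 7 of 15 (Blue): { -1,-1/2,-3/8,-11/32 | -5/16,-1/4,0 } → -21/64
edge 8 of 15 (Red): { -1,-1/2,-3/8,-11/32 | -21/64,-5/16,-1/4,0 } → -43/128
edge 9 of 15 (Blue): { -1,-1/2,-3/8,-11/32,-43/128 | -21/64,-5/16,-1/4,0 } → -85/256
edge 10 of 15 (Red): { -1,-1/2,-3/8,-11/32,-43/128 | -85/256,-21/64,-5/16,-1/4,0 } → -171/512
edge 11 of 15 (Red): { -1,-1/2,-3/8,-11/32,-43/128 | -171/512,-85/256,-21/64,-5/16,-1/4,0 } → -343/1024
edge 12 of 15 (Blue): { -1,-1/2,-3/8,-11/32,-43/128,-343/1024 | -171/512,-85/256,-21/64,-5/16,-1/4,0 } → -685/2048
edge 13 of 15 (Red): { -1,-1/2,-3/8,-11/32,-43/128,-343/1024 | -685/2048,-171/512,-85/256,-21/64,-5/16,-1/4,0 } → -1371/4096
edge 14 of 15 (Blue): { -1,-1/2,-3/8,-11/32,-43/128,-343/1024,-1371/4096 | -685/2048,-171/512,-85/256,-21/64,-5/16,-1/4,0 } → -2741/8192
edge 15 of 15 (Red): { -1,-1/2,-3/8,-11/32,-43/128,-343/1024,-1371/4096 | -2741/8192,-685/2048,-171/512,-85/256,-21/64,-5/16,-1/4,0 } → -5483/16384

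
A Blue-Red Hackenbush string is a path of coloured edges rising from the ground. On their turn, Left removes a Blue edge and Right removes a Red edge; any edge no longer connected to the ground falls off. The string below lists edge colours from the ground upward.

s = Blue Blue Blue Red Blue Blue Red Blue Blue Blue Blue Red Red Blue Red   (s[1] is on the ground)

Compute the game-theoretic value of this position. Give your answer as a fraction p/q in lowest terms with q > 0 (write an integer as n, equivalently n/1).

Recurse on prefixes of the 15-edge string Blue Blue Blue Red Blue Blue Red Blue Blue Blue Blue Red Red Blue Red:
edge 1 of 15 (Blue): { 0 | — } gives 1
edge 2 of 15 (Blue): { 0, 1 | — } gives 2
edge 3 of 15 (Blue): { 0, 1, 2 | — } gives 3
edge 4 of 15 (Red): { 0, 1, 2 | 3 } gives 5/2
edge 5 of 15 (Blue): { 0, 1, 2, 5/2 | 3 } gives 11/4
edge 6 of 15 (Blue): { 0, 1, 2, 5/2, 11/4 | 3 } gives 23/8
edge 7 of 15 (Red): { 0, 1, 2, 5/2, 11/4 | 23/8, 3 } gives 45/16
edge 8 of 15 (Blue): { 0, 1, 2, 5/2, 11/4, 45/16 | 23/8, 3 } gives 91/32
edge 9 of 15 (Blue): { 0, 1, 2, 5/2, 11/4, 45/16, 91/32 | 23/8, 3 } gives 183/64
edge 10 of 15 (Blue): { 0, 1, 2, 5/2, 11/4, 45/16, 91/32, 183/64 | 23/8, 3 } gives 367/128
edge 11 of 15 (Blue): { 0, 1, 2, 5/2, 11/4, 45/16, 91/32, 183/64, 367/128 | 23/8, 3 } gives 735/256
edge 12 of 15 (Red): { 0, 1, 2, 5/2, 11/4, 45/16, 91/32, 183/64, 367/128 | 735/256, 23/8, 3 } gives 1469/512
edge 13 of 15 (Red): { 0, 1, 2, 5/2, 11/4, 45/16, 91/32, 183/64, 367/128 | 1469/512, 735/256, 23/8, 3 } gives 2937/1024
edge 14 of 15 (Blue): { 0, 1, 2, 5/2, 11/4, 45/16, 91/32, 183/64, 367/128, 2937/1024 | 1469/512, 735/256, 23/8, 3 } gives 5875/2048
edge 15 of 15 (Red): { 0, 1, 2, 5/2, 11/4, 45/16, 91/32, 183/64, 367/128, 2937/1024 | 5875/2048, 1469/512, 735/256, 23/8, 3 } gives 11749/4096

11749/4096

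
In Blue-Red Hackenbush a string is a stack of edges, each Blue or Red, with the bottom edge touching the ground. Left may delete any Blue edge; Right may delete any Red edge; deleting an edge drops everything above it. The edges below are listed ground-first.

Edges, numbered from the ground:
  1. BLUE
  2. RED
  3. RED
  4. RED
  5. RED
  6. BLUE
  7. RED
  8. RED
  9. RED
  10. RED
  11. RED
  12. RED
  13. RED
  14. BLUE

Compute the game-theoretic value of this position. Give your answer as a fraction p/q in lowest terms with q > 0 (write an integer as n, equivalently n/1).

step 1: add BLUE to get B; options L={ 0 } R={ ∅ } → 1
step 2: add RED to get BR; options L={ 0 } R={ 1 } → 1/2
step 3: add RED to get BRR; options L={ 0 } R={ 1/2, 1 } → 1/4
step 4: add RED to get BRRR; options L={ 0 } R={ 1/4, 1/2, 1 } → 1/8
step 5: add RED to get BRRRR; options L={ 0 } R={ 1/8, 1/4, 1/2, 1 } → 1/16
step 6: add BLUE to get BRRRRB; options L={ 0, 1/16 } R={ 1/8, 1/4, 1/2, 1 } → 3/32
step 7: add RED to get BRRRRBR; options L={ 0, 1/16 } R={ 3/32, 1/8, 1/4, 1/2, 1 } → 5/64
step 8: add RED to get BRRRRBRR; options L={ 0, 1/16 } R={ 5/64, 3/32, 1/8, 1/4, 1/2, 1 } → 9/128
step 9: add RED to get BRRRRBRRR; options L={ 0, 1/16 } R={ 9/128, 5/64, 3/32, 1/8, 1/4, 1/2, 1 } → 17/256
step 10: add RED to get BRRRRBRRRR; options L={ 0, 1/16 } R={ 17/256, 9/128, 5/64, 3/32, 1/8, 1/4, 1/2, 1 } → 33/512
step 11: add RED to get BRRRRBRRRRR; options L={ 0, 1/16 } R={ 33/512, 17/256, 9/128, 5/64, 3/32, 1/8, 1/4, 1/2, 1 } → 65/1024
step 12: add RED to get BRRRRBRRRRRR; options L={ 0, 1/16 } R={ 65/1024, 33/512, 17/256, 9/128, 5/64, 3/32, 1/8, 1/4, 1/2, 1 } → 129/2048
step 13: add RED to get BRRRRBRRRRRRR; options L={ 0, 1/16 } R={ 129/2048, 65/1024, 33/512, 17/256, 9/128, 5/64, 3/32, 1/8, 1/4, 1/2, 1 } → 257/4096
step 14: add BLUE to get BRRRRBRRRRRRRB; options L={ 0, 1/16, 257/4096 } R={ 129/2048, 65/1024, 33/512, 17/256, 9/128, 5/64, 3/32, 1/8, 1/4, 1/2, 1 } → 515/8192

515/8192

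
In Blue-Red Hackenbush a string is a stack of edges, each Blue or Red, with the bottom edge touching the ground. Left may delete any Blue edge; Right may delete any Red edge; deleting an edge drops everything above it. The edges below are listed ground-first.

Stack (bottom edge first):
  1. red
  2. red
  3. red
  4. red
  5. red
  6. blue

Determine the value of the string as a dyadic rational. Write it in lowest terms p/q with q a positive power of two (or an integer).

-9/2

step 1: add red to get r; options L={ · } R={ 0 } ⇒ -1
step 2: add red to get rr; options L={ · } R={ -1, 0 } ⇒ -2
step 3: add red to get rrr; options L={ · } R={ -2, -1, 0 } ⇒ -3
step 4: add red to get rrrr; options L={ · } R={ -3, -2, -1, 0 } ⇒ -4
step 5: add red to get rrrrr; options L={ · } R={ -4, -3, -2, -1, 0 } ⇒ -5
step 6: add blue to get rrrrrb; options L={ -5 } R={ -4, -3, -2, -1, 0 } ⇒ -9/2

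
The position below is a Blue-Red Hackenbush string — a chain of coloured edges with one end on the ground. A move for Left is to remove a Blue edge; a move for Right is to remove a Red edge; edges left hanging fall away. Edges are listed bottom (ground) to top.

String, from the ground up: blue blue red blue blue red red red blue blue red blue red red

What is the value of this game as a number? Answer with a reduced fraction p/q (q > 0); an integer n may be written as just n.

7273/4096

Build G(s[:k]) for k = 1..14, string s = blue blue red blue blue red red red blue blue red blue red red.
G_1 [b]  L=[0]  R=[(no moves)]  — 1
G_2 [bb]  L=[0 1]  R=[(no moves)]  — 2
G_3 [bbr]  L=[0 1]  R=[2]  — 3/2
G_4 [bbrb]  L=[0 1 3/2]  R=[2]  — 7/4
G_5 [bbrbb]  L=[0 1 3/2 7/4]  R=[2]  — 15/8
G_6 [bbrbbr]  L=[0 1 3/2 7/4]  R=[15/8 2]  — 29/16
G_7 [bbrbbrr]  L=[0 1 3/2 7/4]  R=[29/16 15/8 2]  — 57/32
G_8 [bbrbbrrr]  L=[0 1 3/2 7/4]  R=[57/32 29/16 15/8 2]  — 113/64
G_9 [bbrbbrrrb]  L=[0 1 3/2 7/4 113/64]  R=[57/32 29/16 15/8 2]  — 227/128
G_10 [bbrbbrrrbb]  L=[0 1 3/2 7/4 113/64 227/128]  R=[57/32 29/16 15/8 2]  — 455/256
G_11 [bbrbbrrrbbr]  L=[0 1 3/2 7/4 113/64 227/128]  R=[455/256 57/32 29/16 15/8 2]  — 909/512
G_12 [bbrbbrrrbbrb]  L=[0 1 3/2 7/4 113/64 227/128 909/512]  R=[455/256 57/32 29/16 15/8 2]  — 1819/1024
G_13 [bbrbbrrrbbrbr]  L=[0 1 3/2 7/4 113/64 227/128 909/512]  R=[1819/1024 455/256 57/32 29/16 15/8 2]  — 3637/2048
G_14 [bbrbbrrrbbrbrr]  L=[0 1 3/2 7/4 113/64 227/128 909/512]  R=[3637/2048 1819/1024 455/256 57/32 29/16 15/8 2]  — 7273/4096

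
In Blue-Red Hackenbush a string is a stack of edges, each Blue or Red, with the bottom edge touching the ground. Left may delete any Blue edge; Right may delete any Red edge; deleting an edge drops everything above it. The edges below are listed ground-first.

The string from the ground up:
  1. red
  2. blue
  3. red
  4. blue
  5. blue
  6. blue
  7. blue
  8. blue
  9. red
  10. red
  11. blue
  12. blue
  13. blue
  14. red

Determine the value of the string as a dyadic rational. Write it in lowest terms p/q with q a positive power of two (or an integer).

Build v(s[:k]) for k = 1..14, string s = red blue red blue blue blue blue blue red red blue blue blue red.
r: Left { ∅ }, Right { 0 } ⇒ simplest -1
rb: Left { -1 }, Right { 0 } ⇒ simplest -1/2
rbr: Left { -1 }, Right { -1/2,0 } ⇒ simplest -3/4
rbrb: Left { -1,-3/4 }, Right { -1/2,0 } ⇒ simplest -5/8
rbrbb: Left { -1,-3/4,-5/8 }, Right { -1/2,0 } ⇒ simplest -9/16
rbrbbb: Left { -1,-3/4,-5/8,-9/16 }, Right { -1/2,0 } ⇒ simplest -17/32
rbrbbbb: Left { -1,-3/4,-5/8,-9/16,-17/32 }, Right { -1/2,0 } ⇒ simplest -33/64
rbrbbbbb: Left { -1,-3/4,-5/8,-9/16,-17/32,-33/64 }, Right { -1/2,0 } ⇒ simplest -65/128
rbrbbbbbr: Left { -1,-3/4,-5/8,-9/16,-17/32,-33/64 }, Right { -65/128,-1/2,0 } ⇒ simplest -131/256
rbrbbbbbrr: Left { -1,-3/4,-5/8,-9/16,-17/32,-33/64 }, Right { -131/256,-65/128,-1/2,0 } ⇒ simplest -263/512
rbrbbbbbrrb: Left { -1,-3/4,-5/8,-9/16,-17/32,-33/64,-263/512 }, Right { -131/256,-65/128,-1/2,0 } ⇒ simplest -525/1024
rbrbbbbbrrbb: Left { -1,-3/4,-5/8,-9/16,-17/32,-33/64,-263/512,-525/1024 }, Right { -131/256,-65/128,-1/2,0 } ⇒ simplest -1049/2048
rbrbbbbbrrbbb: Left { -1,-3/4,-5/8,-9/16,-17/32,-33/64,-263/512,-525/1024,-1049/2048 }, Right { -131/256,-65/128,-1/2,0 } ⇒ simplest -2097/4096
rbrbbbbbrrbbbr: Left { -1,-3/4,-5/8,-9/16,-17/32,-33/64,-263/512,-525/1024,-1049/2048 }, Right { -2097/4096,-131/256,-65/128,-1/2,0 } ⇒ simplest -4195/8192

-4195/8192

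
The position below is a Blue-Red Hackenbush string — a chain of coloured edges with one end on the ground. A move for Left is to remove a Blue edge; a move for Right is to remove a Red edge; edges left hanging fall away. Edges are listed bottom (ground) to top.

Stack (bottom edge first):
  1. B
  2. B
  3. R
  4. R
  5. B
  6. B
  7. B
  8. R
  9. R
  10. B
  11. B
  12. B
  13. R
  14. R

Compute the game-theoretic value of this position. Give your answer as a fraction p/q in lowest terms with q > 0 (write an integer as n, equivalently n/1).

5945/4096

Prefix values for B B R R B B B R R B B B R R via {L|R} + simplicity:
1 of 14 · B · max L 0 · min R +∞ => 1
2 of 14 · BB · max L 1 · min R +∞ => 2
3 of 14 · BBR · max L 1 · min R 2 => 3/2
4 of 14 · BBRR · max L 1 · min R 3/2 => 5/4
5 of 14 · BBRRB · max L 5/4 · min R 3/2 => 11/8
6 of 14 · BBRRBB · max L 11/8 · min R 3/2 => 23/16
7 of 14 · BBRRBBB · max L 23/16 · min R 3/2 => 47/32
8 of 14 · BBRRBBBR · max L 23/16 · min R 47/32 => 93/64
9 of 14 · BBRRBBBRR · max L 23/16 · min R 93/64 => 185/128
10 of 14 · BBRRBBBRRB · max L 185/128 · min R 93/64 => 371/256
11 of 14 · BBRRBBBRRBB · max L 371/256 · min R 93/64 => 743/512
12 of 14 · BBRRBBBRRBBB · max L 743/512 · min R 93/64 => 1487/1024
13 of 14 · BBRRBBBRRBBBR · max L 743/512 · min R 1487/1024 => 2973/2048
14 of 14 · BBRRBBBRRBBBRR · max L 743/512 · min R 2973/2048 => 5945/4096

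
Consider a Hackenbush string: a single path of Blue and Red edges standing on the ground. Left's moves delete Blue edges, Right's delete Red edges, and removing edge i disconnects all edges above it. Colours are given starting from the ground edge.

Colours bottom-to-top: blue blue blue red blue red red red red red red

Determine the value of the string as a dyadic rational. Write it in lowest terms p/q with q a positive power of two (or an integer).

641/256

val(b) = { 0 | — } → 1
val(bb) = { 0; 1 | — } → 2
val(bbb) = { 0; 1; 2 | — } → 3
val(bbbr) = { 0; 1; 2 | 3 } → 5/2
val(bbbrb) = { 0; 1; 2; 5/2 | 3 } → 11/4
val(bbbrbr) = { 0; 1; 2; 5/2 | 11/4; 3 } → 21/8
val(bbbrbrr) = { 0; 1; 2; 5/2 | 21/8; 11/4; 3 } → 41/16
val(bbbrbrrr) = { 0; 1; 2; 5/2 | 41/16; 21/8; 11/4; 3 } → 81/32
val(bbbrbrrrr) = { 0; 1; 2; 5/2 | 81/32; 41/16; 21/8; 11/4; 3 } → 161/64
val(bbbrbrrrrr) = { 0; 1; 2; 5/2 | 161/64; 81/32; 41/16; 21/8; 11/4; 3 } → 321/128
val(bbbrbrrrrrr) = { 0; 1; 2; 5/2 | 321/128; 161/64; 81/32; 41/16; 21/8; 11/4; 3 } → 641/256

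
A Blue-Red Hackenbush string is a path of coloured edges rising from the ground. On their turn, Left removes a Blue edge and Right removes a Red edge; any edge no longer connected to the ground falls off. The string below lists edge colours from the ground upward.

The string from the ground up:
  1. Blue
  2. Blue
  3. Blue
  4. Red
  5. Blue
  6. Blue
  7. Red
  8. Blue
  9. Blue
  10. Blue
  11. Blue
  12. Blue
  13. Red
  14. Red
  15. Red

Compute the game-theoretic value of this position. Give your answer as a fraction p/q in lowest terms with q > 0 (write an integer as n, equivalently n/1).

11761/4096

1 of 15 · B · max L 0 · min R +∞ → 1
2 of 15 · BB · max L 1 · min R +∞ → 2
3 of 15 · BBB · max L 2 · min R +∞ → 3
4 of 15 · BBBR · max L 2 · min R 3 → 5/2
5 of 15 · BBBRB · max L 5/2 · min R 3 → 11/4
6 of 15 · BBBRBB · max L 11/4 · min R 3 → 23/8
7 of 15 · BBBRBBR · max L 11/4 · min R 23/8 → 45/16
8 of 15 · BBBRBBRB · max L 45/16 · min R 23/8 → 91/32
9 of 15 · BBBRBBRBB · max L 91/32 · min R 23/8 → 183/64
10 of 15 · BBBRBBRBBB · max L 183/64 · min R 23/8 → 367/128
11 of 15 · BBBRBBRBBBB · max L 367/128 · min R 23/8 → 735/256
12 of 15 · BBBRBBRBBBBB · max L 735/256 · min R 23/8 → 1471/512
13 of 15 · BBBRBBRBBBBBR · max L 735/256 · min R 1471/512 → 2941/1024
14 of 15 · BBBRBBRBBBBBRR · max L 735/256 · min R 2941/1024 → 5881/2048
15 of 15 · BBBRBBRBBBBBRRR · max L 735/256 · min R 5881/2048 → 11761/4096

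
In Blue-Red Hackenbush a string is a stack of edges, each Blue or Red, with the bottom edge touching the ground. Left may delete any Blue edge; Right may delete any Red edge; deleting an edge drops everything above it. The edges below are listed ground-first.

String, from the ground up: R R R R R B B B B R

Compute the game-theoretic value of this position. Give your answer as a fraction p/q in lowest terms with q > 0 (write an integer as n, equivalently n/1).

Build g(s[:k]) for k = 1..10, string s = R R R R R B B B B R.
1 of 10 · R · max L −∞ · min R 0 ⇒ -1
2 of 10 · RR · max L −∞ · min R -1 ⇒ -2
3 of 10 · RRR · max L −∞ · min R -2 ⇒ -3
4 of 10 · RRRR · max L −∞ · min R -3 ⇒ -4
5 of 10 · RRRRR · max L −∞ · min R -4 ⇒ -5
6 of 10 · RRRRRB · max L -5 · min R -4 ⇒ -9/2
7 of 10 · RRRRRBB · max L -9/2 · min R -4 ⇒ -17/4
8 of 10 · RRRRRBBB · max L -17/4 · min R -4 ⇒ -33/8
9 of 10 · RRRRRBBBB · max L -33/8 · min R -4 ⇒ -65/16
10 of 10 · RRRRRBBBBR · max L -33/8 · min R -65/16 ⇒ -131/32

-131/32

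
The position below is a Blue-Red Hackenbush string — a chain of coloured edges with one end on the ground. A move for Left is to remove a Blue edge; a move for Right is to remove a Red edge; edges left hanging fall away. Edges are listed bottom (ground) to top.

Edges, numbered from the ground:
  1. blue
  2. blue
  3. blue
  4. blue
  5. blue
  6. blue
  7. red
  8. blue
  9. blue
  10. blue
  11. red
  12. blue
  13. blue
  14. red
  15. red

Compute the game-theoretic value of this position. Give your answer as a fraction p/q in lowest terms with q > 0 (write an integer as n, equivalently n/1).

3033/512

b: Left { 0 }, Right {  } — simplest 1
bb: Left { 0; 1 }, Right {  } — simplest 2
bbb: Left { 0; 1; 2 }, Right {  } — simplest 3
bbbb: Left { 0; 1; 2; 3 }, Right {  } — simplest 4
bbbbb: Left { 0; 1; 2; 3; 4 }, Right {  } — simplest 5
bbbbbb: Left { 0; 1; 2; 3; 4; 5 }, Right {  } — simplest 6
bbbbbbr: Left { 0; 1; 2; 3; 4; 5 }, Right { 6 } — simplest 11/2
bbbbbbrb: Left { 0; 1; 2; 3; 4; 5; 11/2 }, Right { 6 } — simplest 23/4
bbbbbbrbb: Left { 0; 1; 2; 3; 4; 5; 11/2; 23/4 }, Right { 6 } — simplest 47/8
bbbbbbrbbb: Left { 0; 1; 2; 3; 4; 5; 11/2; 23/4; 47/8 }, Right { 6 } — simplest 95/16
bbbbbbrbbbr: Left { 0; 1; 2; 3; 4; 5; 11/2; 23/4; 47/8 }, Right { 95/16; 6 } — simplest 189/32
bbbbbbrbbbrb: Left { 0; 1; 2; 3; 4; 5; 11/2; 23/4; 47/8; 189/32 }, Right { 95/16; 6 } — simplest 379/64
bbbbbbrbbbrbb: Left { 0; 1; 2; 3; 4; 5; 11/2; 23/4; 47/8; 189/32; 379/64 }, Right { 95/16; 6 } — simplest 759/128
bbbbbbrbbbrbbr: Left { 0; 1; 2; 3; 4; 5; 11/2; 23/4; 47/8; 189/32; 379/64 }, Right { 759/128; 95/16; 6 } — simplest 1517/256
bbbbbbrbbbrbbrr: Left { 0; 1; 2; 3; 4; 5; 11/2; 23/4; 47/8; 189/32; 379/64 }, Right { 1517/256; 759/128; 95/16; 6 } — simplest 3033/512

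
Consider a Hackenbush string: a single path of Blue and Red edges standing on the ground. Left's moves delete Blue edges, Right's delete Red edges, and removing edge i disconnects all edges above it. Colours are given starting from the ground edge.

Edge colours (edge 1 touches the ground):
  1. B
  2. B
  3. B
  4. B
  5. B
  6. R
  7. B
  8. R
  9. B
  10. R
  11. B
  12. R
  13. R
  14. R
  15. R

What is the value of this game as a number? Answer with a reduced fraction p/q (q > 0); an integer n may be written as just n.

Recurse on prefixes of the 15-edge string B B B B B R B R B R B R R R R:
G_1 [B]  L=[0]  R=[—]  => 1
G_2 [BB]  L=[0,1]  R=[—]  => 2
G_3 [BBB]  L=[0,1,2]  R=[—]  => 3
G_4 [BBBB]  L=[0,1,2,3]  R=[—]  => 4
G_5 [BBBBB]  L=[0,1,2,3,4]  R=[—]  => 5
G_6 [BBBBBR]  L=[0,1,2,3,4]  R=[5]  => 9/2
G_7 [BBBBBRB]  L=[0,1,2,3,4,9/2]  R=[5]  => 19/4
G_8 [BBBBBRBR]  L=[0,1,2,3,4,9/2]  R=[19/4,5]  => 37/8
G_9 [BBBBBRBRB]  L=[0,1,2,3,4,9/2,37/8]  R=[19/4,5]  => 75/16
G_10 [BBBBBRBRBR]  L=[0,1,2,3,4,9/2,37/8]  R=[75/16,19/4,5]  => 149/32
G_11 [BBBBBRBRBRB]  L=[0,1,2,3,4,9/2,37/8,149/32]  R=[75/16,19/4,5]  => 299/64
G_12 [BBBBBRBRBRBR]  L=[0,1,2,3,4,9/2,37/8,149/32]  R=[299/64,75/16,19/4,5]  => 597/128
G_13 [BBBBBRBRBRBRR]  L=[0,1,2,3,4,9/2,37/8,149/32]  R=[597/128,299/64,75/16,19/4,5]  => 1193/256
G_14 [BBBBBRBRBRBRRR]  L=[0,1,2,3,4,9/2,37/8,149/32]  R=[1193/256,597/128,299/64,75/16,19/4,5]  => 2385/512
G_15 [BBBBBRBRBRBRRRR]  L=[0,1,2,3,4,9/2,37/8,149/32]  R=[2385/512,1193/256,597/128,299/64,75/16,19/4,5]  => 4769/1024

4769/1024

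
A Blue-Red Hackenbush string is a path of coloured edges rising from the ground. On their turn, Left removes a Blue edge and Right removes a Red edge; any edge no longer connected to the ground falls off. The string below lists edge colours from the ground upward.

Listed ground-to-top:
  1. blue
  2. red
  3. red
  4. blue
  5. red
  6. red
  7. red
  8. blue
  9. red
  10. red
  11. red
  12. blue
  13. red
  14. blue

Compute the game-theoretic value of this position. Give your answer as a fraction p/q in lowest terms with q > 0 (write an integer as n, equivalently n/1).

Build v(s[:k]) for k = 1..14, string s = blue red red blue red red red blue red red red blue red blue.
edge 1 of 14 (blue): { 0 | none } => 1
edge 2 of 14 (red): { 0 | 1 } => 1/2
edge 3 of 14 (red): { 0 | 1/2,1 } => 1/4
edge 4 of 14 (blue): { 0,1/4 | 1/2,1 } => 3/8
edge 5 of 14 (red): { 0,1/4 | 3/8,1/2,1 } => 5/16
edge 6 of 14 (red): { 0,1/4 | 5/16,3/8,1/2,1 } => 9/32
edge 7 of 14 (red): { 0,1/4 | 9/32,5/16,3/8,1/2,1 } => 17/64
edge 8 of 14 (blue): { 0,1/4,17/64 | 9/32,5/16,3/8,1/2,1 } => 35/128
edge 9 of 14 (red): { 0,1/4,17/64 | 35/128,9/32,5/16,3/8,1/2,1 } => 69/256
edge 10 of 14 (red): { 0,1/4,17/64 | 69/256,35/128,9/32,5/16,3/8,1/2,1 } => 137/512
edge 11 of 14 (red): { 0,1/4,17/64 | 137/512,69/256,35/128,9/32,5/16,3/8,1/2,1 } => 273/1024
edge 12 of 14 (blue): { 0,1/4,17/64,273/1024 | 137/512,69/256,35/128,9/32,5/16,3/8,1/2,1 } => 547/2048
edge 13 of 14 (red): { 0,1/4,17/64,273/1024 | 547/2048,137/512,69/256,35/128,9/32,5/16,3/8,1/2,1 } => 1093/4096
edge 14 of 14 (blue): { 0,1/4,17/64,273/1024,1093/4096 | 547/2048,137/512,69/256,35/128,9/32,5/16,3/8,1/2,1 } => 2187/8192

2187/8192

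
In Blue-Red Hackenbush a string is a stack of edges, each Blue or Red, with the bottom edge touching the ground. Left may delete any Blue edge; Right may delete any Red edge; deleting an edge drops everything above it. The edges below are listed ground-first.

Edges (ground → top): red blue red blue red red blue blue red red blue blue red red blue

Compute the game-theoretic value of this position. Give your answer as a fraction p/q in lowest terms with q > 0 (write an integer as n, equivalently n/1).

-11469/16384

step 1: add red to get r; options L={ · } R={ 0 } => -1
step 2: add blue to get rb; options L={ -1 } R={ 0 } => -1/2
step 3: add red to get rbr; options L={ -1 } R={ -1/2,0 } => -3/4
step 4: add blue to get rbrb; options L={ -1,-3/4 } R={ -1/2,0 } => -5/8
step 5: add red to get rbrbr; options L={ -1,-3/4 } R={ -5/8,-1/2,0 } => -11/16
step 6: add red to get rbrbrr; options L={ -1,-3/4 } R={ -11/16,-5/8,-1/2,0 } => -23/32
step 7: add blue to get rbrbrrb; options L={ -1,-3/4,-23/32 } R={ -11/16,-5/8,-1/2,0 } => -45/64
step 8: add blue to get rbrbrrbb; options L={ -1,-3/4,-23/32,-45/64 } R={ -11/16,-5/8,-1/2,0 } => -89/128
step 9: add red to get rbrbrrbbr; options L={ -1,-3/4,-23/32,-45/64 } R={ -89/128,-11/16,-5/8,-1/2,0 } => -179/256
step 10: add red to get rbrbrrbbrr; options L={ -1,-3/4,-23/32,-45/64 } R={ -179/256,-89/128,-11/16,-5/8,-1/2,0 } => -359/512
step 11: add blue to get rbrbrrbbrrb; options L={ -1,-3/4,-23/32,-45/64,-359/512 } R={ -179/256,-89/128,-11/16,-5/8,-1/2,0 } => -717/1024
step 12: add blue to get rbrbrrbbrrbb; options L={ -1,-3/4,-23/32,-45/64,-359/512,-717/1024 } R={ -179/256,-89/128,-11/16,-5/8,-1/2,0 } => -1433/2048
step 13: add red to get rbrbrrbbrrbbr; options L={ -1,-3/4,-23/32,-45/64,-359/512,-717/1024 } R={ -1433/2048,-179/256,-89/128,-11/16,-5/8,-1/2,0 } => -2867/4096
step 14: add red to get rbrbrrbbrrbbrr; options L={ -1,-3/4,-23/32,-45/64,-359/512,-717/1024 } R={ -2867/4096,-1433/2048,-179/256,-89/128,-11/16,-5/8,-1/2,0 } => -5735/8192
step 15: add blue to get rbrbrrbbrrbbrrb; options L={ -1,-3/4,-23/32,-45/64,-359/512,-717/1024,-5735/8192 } R={ -2867/4096,-1433/2048,-179/256,-89/128,-11/16,-5/8,-1/2,0 } => -11469/16384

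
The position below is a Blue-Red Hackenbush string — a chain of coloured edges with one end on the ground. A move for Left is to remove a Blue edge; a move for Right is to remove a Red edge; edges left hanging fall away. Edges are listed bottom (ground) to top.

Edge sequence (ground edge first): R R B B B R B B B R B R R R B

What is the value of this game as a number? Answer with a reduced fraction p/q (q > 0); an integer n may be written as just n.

g_1 [R]  L=[∅]  R=[0]  -> -1
g_2 [RR]  L=[∅]  R=[-1,0]  -> -2
g_3 [RRB]  L=[-2]  R=[-1,0]  -> -3/2
g_4 [RRBB]  L=[-2,-3/2]  R=[-1,0]  -> -5/4
g_5 [RRBBB]  L=[-2,-3/2,-5/4]  R=[-1,0]  -> -9/8
g_6 [RRBBBR]  L=[-2,-3/2,-5/4]  R=[-9/8,-1,0]  -> -19/16
g_7 [RRBBBRB]  L=[-2,-3/2,-5/4,-19/16]  R=[-9/8,-1,0]  -> -37/32
g_8 [RRBBBRBB]  L=[-2,-3/2,-5/4,-19/16,-37/32]  R=[-9/8,-1,0]  -> -73/64
g_9 [RRBBBRBBB]  L=[-2,-3/2,-5/4,-19/16,-37/32,-73/64]  R=[-9/8,-1,0]  -> -145/128
g_10 [RRBBBRBBBR]  L=[-2,-3/2,-5/4,-19/16,-37/32,-73/64]  R=[-145/128,-9/8,-1,0]  -> -291/256
g_11 [RRBBBRBBBRB]  L=[-2,-3/2,-5/4,-19/16,-37/32,-73/64,-291/256]  R=[-145/128,-9/8,-1,0]  -> -581/512
g_12 [RRBBBRBBBRBR]  L=[-2,-3/2,-5/4,-19/16,-37/32,-73/64,-291/256]  R=[-581/512,-145/128,-9/8,-1,0]  -> -1163/1024
g_13 [RRBBBRBBBRBRR]  L=[-2,-3/2,-5/4,-19/16,-37/32,-73/64,-291/256]  R=[-1163/1024,-581/512,-145/128,-9/8,-1,0]  -> -2327/2048
g_14 [RRBBBRBBBRBRRR]  L=[-2,-3/2,-5/4,-19/16,-37/32,-73/64,-291/256]  R=[-2327/2048,-1163/1024,-581/512,-145/128,-9/8,-1,0]  -> -4655/4096
g_15 [RRBBBRBBBRBRRRB]  L=[-2,-3/2,-5/4,-19/16,-37/32,-73/64,-291/256,-4655/4096]  R=[-2327/2048,-1163/1024,-581/512,-145/128,-9/8,-1,0]  -> -9309/8192

-9309/8192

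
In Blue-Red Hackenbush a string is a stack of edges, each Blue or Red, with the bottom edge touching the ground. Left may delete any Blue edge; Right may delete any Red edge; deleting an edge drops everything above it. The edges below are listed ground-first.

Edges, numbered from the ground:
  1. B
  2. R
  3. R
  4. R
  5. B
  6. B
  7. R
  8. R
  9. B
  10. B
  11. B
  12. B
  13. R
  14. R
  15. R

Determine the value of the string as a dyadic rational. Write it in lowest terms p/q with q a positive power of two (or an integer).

3313/16384

val(B) = { 0 | none } gives 1
val(BR) = { 0 | 1 } gives 1/2
val(BRR) = { 0 | 1/2, 1 } gives 1/4
val(BRRR) = { 0 | 1/4, 1/2, 1 } gives 1/8
val(BRRRB) = { 0, 1/8 | 1/4, 1/2, 1 } gives 3/16
val(BRRRBB) = { 0, 1/8, 3/16 | 1/4, 1/2, 1 } gives 7/32
val(BRRRBBR) = { 0, 1/8, 3/16 | 7/32, 1/4, 1/2, 1 } gives 13/64
val(BRRRBBRR) = { 0, 1/8, 3/16 | 13/64, 7/32, 1/4, 1/2, 1 } gives 25/128
val(BRRRBBRRB) = { 0, 1/8, 3/16, 25/128 | 13/64, 7/32, 1/4, 1/2, 1 } gives 51/256
val(BRRRBBRRBB) = { 0, 1/8, 3/16, 25/128, 51/256 | 13/64, 7/32, 1/4, 1/2, 1 } gives 103/512
val(BRRRBBRRBBB) = { 0, 1/8, 3/16, 25/128, 51/256, 103/512 | 13/64, 7/32, 1/4, 1/2, 1 } gives 207/1024
val(BRRRBBRRBBBB) = { 0, 1/8, 3/16, 25/128, 51/256, 103/512, 207/1024 | 13/64, 7/32, 1/4, 1/2, 1 } gives 415/2048
val(BRRRBBRRBBBBR) = { 0, 1/8, 3/16, 25/128, 51/256, 103/512, 207/1024 | 415/2048, 13/64, 7/32, 1/4, 1/2, 1 } gives 829/4096
val(BRRRBBRRBBBBRR) = { 0, 1/8, 3/16, 25/128, 51/256, 103/512, 207/1024 | 829/4096, 415/2048, 13/64, 7/32, 1/4, 1/2, 1 } gives 1657/8192
val(BRRRBBRRBBBBRRR) = { 0, 1/8, 3/16, 25/128, 51/256, 103/512, 207/1024 | 1657/8192, 829/4096, 415/2048, 13/64, 7/32, 1/4, 1/2, 1 } gives 3313/16384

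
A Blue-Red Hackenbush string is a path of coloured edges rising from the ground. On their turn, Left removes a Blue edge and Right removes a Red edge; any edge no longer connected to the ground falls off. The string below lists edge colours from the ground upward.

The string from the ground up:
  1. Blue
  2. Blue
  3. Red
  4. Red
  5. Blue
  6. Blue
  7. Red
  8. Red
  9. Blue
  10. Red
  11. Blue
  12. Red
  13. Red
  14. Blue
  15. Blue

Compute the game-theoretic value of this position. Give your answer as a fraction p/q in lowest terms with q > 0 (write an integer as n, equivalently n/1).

Recurse on prefixes of the 15-edge string Blue Blue Red Red Blue Blue Red Red Blue Red Blue Red Red Blue Blue:
g(B) = { 0 | none } so 1
g(BB) = { 0 1 | none } so 2
g(BBR) = { 0 1 | 2 } so 3/2
g(BBRR) = { 0 1 | 3/2 2 } so 5/4
g(BBRRB) = { 0 1 5/4 | 3/2 2 } so 11/8
g(BBRRBB) = { 0 1 5/4 11/8 | 3/2 2 } so 23/16
g(BBRRBBR) = { 0 1 5/4 11/8 | 23/16 3/2 2 } so 45/32
g(BBRRBBRR) = { 0 1 5/4 11/8 | 45/32 23/16 3/2 2 } so 89/64
g(BBRRBBRRB) = { 0 1 5/4 11/8 89/64 | 45/32 23/16 3/2 2 } so 179/128
g(BBRRBBRRBR) = { 0 1 5/4 11/8 89/64 | 179/128 45/32 23/16 3/2 2 } so 357/256
g(BBRRBBRRBRB) = { 0 1 5/4 11/8 89/64 357/256 | 179/128 45/32 23/16 3/2 2 } so 715/512
g(BBRRBBRRBRBR) = { 0 1 5/4 11/8 89/64 357/256 | 715/512 179/128 45/32 23/16 3/2 2 } so 1429/1024
g(BBRRBBRRBRBRR) = { 0 1 5/4 11/8 89/64 357/256 | 1429/1024 715/512 179/128 45/32 23/16 3/2 2 } so 2857/2048
g(BBRRBBRRBRBRRB) = { 0 1 5/4 11/8 89/64 357/256 2857/2048 | 1429/1024 715/512 179/128 45/32 23/16 3/2 2 } so 5715/4096
g(BBRRBBRRBRBRRBB) = { 0 1 5/4 11/8 89/64 357/256 2857/2048 5715/4096 | 1429/1024 715/512 179/128 45/32 23/16 3/2 2 } so 11431/8192

11431/8192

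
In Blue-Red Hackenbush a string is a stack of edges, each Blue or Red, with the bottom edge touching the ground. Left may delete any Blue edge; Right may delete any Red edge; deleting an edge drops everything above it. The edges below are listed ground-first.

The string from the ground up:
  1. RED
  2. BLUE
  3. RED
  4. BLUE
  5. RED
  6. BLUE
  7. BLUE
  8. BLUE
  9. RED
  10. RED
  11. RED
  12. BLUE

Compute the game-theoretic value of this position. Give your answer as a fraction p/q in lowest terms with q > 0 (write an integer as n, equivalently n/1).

-1309/2048

Recurse on prefixes of the 12-edge string RED BLUE RED BLUE RED BLUE BLUE BLUE RED RED RED BLUE:
G_1 [R]  L=[]  R=[0]  so -1
G_2 [RB]  L=[-1]  R=[0]  so -1/2
G_3 [RBR]  L=[-1]  R=[-1/2,0]  so -3/4
G_4 [RBRB]  L=[-1,-3/4]  R=[-1/2,0]  so -5/8
G_5 [RBRBR]  L=[-1,-3/4]  R=[-5/8,-1/2,0]  so -11/16
G_6 [RBRBRB]  L=[-1,-3/4,-11/16]  R=[-5/8,-1/2,0]  so -21/32
G_7 [RBRBRBB]  L=[-1,-3/4,-11/16,-21/32]  R=[-5/8,-1/2,0]  so -41/64
G_8 [RBRBRBBB]  L=[-1,-3/4,-11/16,-21/32,-41/64]  R=[-5/8,-1/2,0]  so -81/128
G_9 [RBRBRBBBR]  L=[-1,-3/4,-11/16,-21/32,-41/64]  R=[-81/128,-5/8,-1/2,0]  so -163/256
G_10 [RBRBRBBBRR]  L=[-1,-3/4,-11/16,-21/32,-41/64]  R=[-163/256,-81/128,-5/8,-1/2,0]  so -327/512
G_11 [RBRBRBBBRRR]  L=[-1,-3/4,-11/16,-21/32,-41/64]  R=[-327/512,-163/256,-81/128,-5/8,-1/2,0]  so -655/1024
G_12 [RBRBRBBBRRRB]  L=[-1,-3/4,-11/16,-21/32,-41/64,-655/1024]  R=[-327/512,-163/256,-81/128,-5/8,-1/2,0]  so -1309/2048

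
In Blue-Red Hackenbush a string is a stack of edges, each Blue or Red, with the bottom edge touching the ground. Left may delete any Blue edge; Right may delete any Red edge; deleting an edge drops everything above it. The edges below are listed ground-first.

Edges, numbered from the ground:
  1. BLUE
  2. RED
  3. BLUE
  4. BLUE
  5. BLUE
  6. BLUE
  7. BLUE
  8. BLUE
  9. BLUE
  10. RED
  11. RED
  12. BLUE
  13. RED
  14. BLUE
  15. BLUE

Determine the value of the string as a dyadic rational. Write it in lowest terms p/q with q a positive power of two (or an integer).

16279/16384

Build G(s[:k]) for k = 1..15, string s = BLUE RED BLUE BLUE BLUE BLUE BLUE BLUE BLUE RED RED BLUE RED BLUE BLUE.
G(B) = { 0 | ∅ } = 1
G(BR) = { 0 | 1 } = 1/2
G(BRB) = { 0 1/2 | 1 } = 3/4
G(BRBB) = { 0 1/2 3/4 | 1 } = 7/8
G(BRBBB) = { 0 1/2 3/4 7/8 | 1 } = 15/16
G(BRBBBB) = { 0 1/2 3/4 7/8 15/16 | 1 } = 31/32
G(BRBBBBB) = { 0 1/2 3/4 7/8 15/16 31/32 | 1 } = 63/64
G(BRBBBBBB) = { 0 1/2 3/4 7/8 15/16 31/32 63/64 | 1 } = 127/128
G(BRBBBBBBB) = { 0 1/2 3/4 7/8 15/16 31/32 63/64 127/128 | 1 } = 255/256
G(BRBBBBBBBR) = { 0 1/2 3/4 7/8 15/16 31/32 63/64 127/128 | 255/256 1 } = 509/512
G(BRBBBBBBBRR) = { 0 1/2 3/4 7/8 15/16 31/32 63/64 127/128 | 509/512 255/256 1 } = 1017/1024
G(BRBBBBBBBRRB) = { 0 1/2 3/4 7/8 15/16 31/32 63/64 127/128 1017/1024 | 509/512 255/256 1 } = 2035/2048
G(BRBBBBBBBRRBR) = { 0 1/2 3/4 7/8 15/16 31/32 63/64 127/128 1017/1024 | 2035/2048 509/512 255/256 1 } = 4069/4096
G(BRBBBBBBBRRBRB) = { 0 1/2 3/4 7/8 15/16 31/32 63/64 127/128 1017/1024 4069/4096 | 2035/2048 509/512 255/256 1 } = 8139/8192
G(BRBBBBBBBRRBRBB) = { 0 1/2 3/4 7/8 15/16 31/32 63/64 127/128 1017/1024 4069/4096 8139/8192 | 2035/2048 509/512 255/256 1 } = 16279/16384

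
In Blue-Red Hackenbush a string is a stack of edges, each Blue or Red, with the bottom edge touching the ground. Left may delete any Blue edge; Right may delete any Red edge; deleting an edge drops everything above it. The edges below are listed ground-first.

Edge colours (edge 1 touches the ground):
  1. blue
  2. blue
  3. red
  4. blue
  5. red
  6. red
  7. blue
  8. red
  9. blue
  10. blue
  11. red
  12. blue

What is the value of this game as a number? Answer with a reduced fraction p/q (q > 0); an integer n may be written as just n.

1627/1024

edge 1 of 12 (blue): { 0 | (no moves) } — 1
edge 2 of 12 (blue): { 0, 1 | (no moves) } — 2
edge 3 of 12 (red): { 0, 1 | 2 } — 3/2
edge 4 of 12 (blue): { 0, 1, 3/2 | 2 } — 7/4
edge 5 of 12 (red): { 0, 1, 3/2 | 7/4, 2 } — 13/8
edge 6 of 12 (red): { 0, 1, 3/2 | 13/8, 7/4, 2 } — 25/16
edge 7 of 12 (blue): { 0, 1, 3/2, 25/16 | 13/8, 7/4, 2 } — 51/32
edge 8 of 12 (red): { 0, 1, 3/2, 25/16 | 51/32, 13/8, 7/4, 2 } — 101/64
edge 9 of 12 (blue): { 0, 1, 3/2, 25/16, 101/64 | 51/32, 13/8, 7/4, 2 } — 203/128
edge 10 of 12 (blue): { 0, 1, 3/2, 25/16, 101/64, 203/128 | 51/32, 13/8, 7/4, 2 } — 407/256
edge 11 of 12 (red): { 0, 1, 3/2, 25/16, 101/64, 203/128 | 407/256, 51/32, 13/8, 7/4, 2 } — 813/512
edge 12 of 12 (blue): { 0, 1, 3/2, 25/16, 101/64, 203/128, 813/512 | 407/256, 51/32, 13/8, 7/4, 2 } — 1627/1024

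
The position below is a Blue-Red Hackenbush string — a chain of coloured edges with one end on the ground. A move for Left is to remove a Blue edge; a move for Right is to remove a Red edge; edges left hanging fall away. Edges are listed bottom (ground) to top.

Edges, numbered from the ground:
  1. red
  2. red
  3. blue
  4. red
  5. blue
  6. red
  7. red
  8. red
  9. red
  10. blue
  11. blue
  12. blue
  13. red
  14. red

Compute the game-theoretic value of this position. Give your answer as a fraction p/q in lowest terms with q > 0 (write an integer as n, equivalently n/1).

step 1: add red to get r; options L={ (no moves) } R={ 0 } -> -1
step 2: add red to get rr; options L={ (no moves) } R={ -1 0 } -> -2
step 3: add blue to get rrb; options L={ -2 } R={ -1 0 } -> -3/2
step 4: add red to get rrbr; options L={ -2 } R={ -3/2 -1 0 } -> -7/4
step 5: add blue to get rrbrb; options L={ -2 -7/4 } R={ -3/2 -1 0 } -> -13/8
step 6: add red to get rrbrbr; options L={ -2 -7/4 } R={ -13/8 -3/2 -1 0 } -> -27/16
step 7: add red to get rrbrbrr; options L={ -2 -7/4 } R={ -27/16 -13/8 -3/2 -1 0 } -> -55/32
step 8: add red to get rrbrbrrr; options L={ -2 -7/4 } R={ -55/32 -27/16 -13/8 -3/2 -1 0 } -> -111/64
step 9: add red to get rrbrbrrrr; options L={ -2 -7/4 } R={ -111/64 -55/32 -27/16 -13/8 -3/2 -1 0 } -> -223/128
step 10: add blue to get rrbrbrrrrb; options L={ -2 -7/4 -223/128 } R={ -111/64 -55/32 -27/16 -13/8 -3/2 -1 0 } -> -445/256
step 11: add blue to get rrbrbrrrrbb; options L={ -2 -7/4 -223/128 -445/256 } R={ -111/64 -55/32 -27/16 -13/8 -3/2 -1 0 } -> -889/512
step 12: add blue to get rrbrbrrrrbbb; options L={ -2 -7/4 -223/128 -445/256 -889/512 } R={ -111/64 -55/32 -27/16 -13/8 -3/2 -1 0 } -> -1777/1024
step 13: add red to get rrbrbrrrrbbbr; options L={ -2 -7/4 -223/128 -445/256 -889/512 } R={ -1777/1024 -111/64 -55/32 -27/16 -13/8 -3/2 -1 0 } -> -3555/2048
step 14: add red to get rrbrbrrrrbbbrr; options L={ -2 -7/4 -223/128 -445/256 -889/512 } R={ -3555/2048 -1777/1024 -111/64 -55/32 -27/16 -13/8 -3/2 -1 0 } -> -7111/4096

-7111/4096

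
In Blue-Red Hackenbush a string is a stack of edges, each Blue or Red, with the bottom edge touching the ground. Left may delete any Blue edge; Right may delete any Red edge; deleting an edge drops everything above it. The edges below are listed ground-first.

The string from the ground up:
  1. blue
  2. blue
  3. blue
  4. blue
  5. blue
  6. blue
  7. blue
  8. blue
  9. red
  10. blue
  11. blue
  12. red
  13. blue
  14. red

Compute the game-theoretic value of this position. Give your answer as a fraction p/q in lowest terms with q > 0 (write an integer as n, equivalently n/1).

501/64

Recurse on prefixes of the 14-edge string blue blue blue blue blue blue blue blue red blue blue red blue red:
G(b) = { 0 | ∅ } gives 1
G(bb) = { 0, 1 | ∅ } gives 2
G(bbb) = { 0, 1, 2 | ∅ } gives 3
G(bbbb) = { 0, 1, 2, 3 | ∅ } gives 4
G(bbbbb) = { 0, 1, 2, 3, 4 | ∅ } gives 5
G(bbbbbb) = { 0, 1, 2, 3, 4, 5 | ∅ } gives 6
G(bbbbbbb) = { 0, 1, 2, 3, 4, 5, 6 | ∅ } gives 7
G(bbbbbbbb) = { 0, 1, 2, 3, 4, 5, 6, 7 | ∅ } gives 8
G(bbbbbbbbr) = { 0, 1, 2, 3, 4, 5, 6, 7 | 8 } gives 15/2
G(bbbbbbbbrb) = { 0, 1, 2, 3, 4, 5, 6, 7, 15/2 | 8 } gives 31/4
G(bbbbbbbbrbb) = { 0, 1, 2, 3, 4, 5, 6, 7, 15/2, 31/4 | 8 } gives 63/8
G(bbbbbbbbrbbr) = { 0, 1, 2, 3, 4, 5, 6, 7, 15/2, 31/4 | 63/8, 8 } gives 125/16
G(bbbbbbbbrbbrb) = { 0, 1, 2, 3, 4, 5, 6, 7, 15/2, 31/4, 125/16 | 63/8, 8 } gives 251/32
G(bbbbbbbbrbbrbr) = { 0, 1, 2, 3, 4, 5, 6, 7, 15/2, 31/4, 125/16 | 251/32, 63/8, 8 } gives 501/64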